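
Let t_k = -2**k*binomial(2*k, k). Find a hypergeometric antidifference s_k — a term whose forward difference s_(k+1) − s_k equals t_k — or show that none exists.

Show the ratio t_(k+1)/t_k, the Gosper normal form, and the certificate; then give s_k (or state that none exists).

The ratio is 4*(2*k + 1)/(k + 1).
So A=8*k + 4 and B=k + 1, with C=1.
Key eq: (8*k + 4)·f(k+1) = (k)·f(k) + (1).
From deg A=1, deg B=1, deg C=0: d=-1.
Bound -1 < 0, so the key equation has no polynomial solution.

none (Gosper's algorithm certifies no s_k)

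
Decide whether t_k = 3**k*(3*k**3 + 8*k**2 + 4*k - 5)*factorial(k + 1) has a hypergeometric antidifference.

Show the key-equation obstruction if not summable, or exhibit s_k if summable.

Yes. s_k = 3**k*(k**2 - k - 1)*factorial(k + 1).

Ratio r(k) = 3*(3*k**4 + 23*k**3 + 63*k**2 + 68*k + 20)/(3*k**3 + 8*k**2 + 4*k - 5).
A = 3*k + 6, B = 1, C = k**3 + 8*k**2/3 + 4*k/3 - 5/3.
Need (3*k + 6)·f(k+1) − (1)·f(k) = k**3 + 8*k**2/3 + 4*k/3 - 5/3.
Bound: deg f ≤ 2.
Match coefficients ⇒ f(k) = (k**2 - k - 1)/3.
R(k) = B(k−1)·f(k)/C(k) = (k**2 - k - 1)/(3*k**3 + 8*k**2 + 4*k - 5); s_k = R·t_k = 3**k*(k**2 - k - 1)*factorial(k + 1).
s_(k+1) − s_k = 3**k*(3*k**3 + 8*k**2 + 4*k - 5)*factorial(k + 1) = t_k.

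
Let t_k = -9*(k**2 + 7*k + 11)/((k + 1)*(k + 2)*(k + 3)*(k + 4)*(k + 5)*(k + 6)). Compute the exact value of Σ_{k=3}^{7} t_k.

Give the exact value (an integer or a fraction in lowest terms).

Compute t_(k+1)/t_k: get (k + 1)*(7*k + (k + 1)**2 + 18)/((k + 7)*(k**2 + 7*k + 11)).
Normal form (A,B,C) = (k + 1, k + 7, k**2 + 7*k + 11).
Set up (k + 1)·f(k+1) − (k + 6)·f(k) − (k**2 + 7*k + 11) = 0.
Degrees (1,1,2) ⇒ d ≤ 5.
Solve for f: f(k) = k*(k + 2)*(k + 4)*(k**2 + 9*k + 23)/45 (degree 5 ≤ 5).
So s_k = (B(k−1)f/C)·t_k = (k*(k + 2)*(k + 4)*(k + 6)*(k**2 + 9*k + 23)/(45*(k**2 + 7*k + 11)))·t_k = k*(-k**2 - 9*k - 23)/(5*(k**3 + 9*k**2 + 23*k + 15)).
Δs = 9*(-k**2 - 7*k - 11)/(k**6 + 21*k**5 + 175*k**4 + 735*k**3 + 1624*k**2 + 1764*k + 720), as required.
Sum = s_(8) − s_(3); s_(8) = -424/2145, s_(3) = -59/320 ⇒ -365/27456.

Σ = -365/27456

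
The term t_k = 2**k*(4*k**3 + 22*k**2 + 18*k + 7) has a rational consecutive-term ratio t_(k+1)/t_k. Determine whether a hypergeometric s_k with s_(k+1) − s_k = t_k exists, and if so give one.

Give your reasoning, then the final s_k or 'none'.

s_k = 2**k*(4*k**3 - 2*k**2 + 2*k - 1)

Compute t_(k+1)/t_k: get 2*(4*k**3 + 34*k**2 + 74*k + 51)/(4*k**3 + 22*k**2 + 18*k + 7).
Normal form (A,B,C) = (2, 1, k**3 + 11*k**2/2 + 9*k/2 + 7/4).
Solve (2)·f(k+1) − (1)·f(k) = k**3 + 11*k**2/2 + 9*k/2 + 7/4.
From deg A=0, deg B=0, deg C=3: d=3.
Coefficient equations give f(k) = (2*k - 1)*(2*k**2 + 1)/4.
R(k) = B(k−1)·f(k)/C(k) = (2*k - 1)*(2*k**2 + 1)/(4*k**3 + 22*k**2 + 18*k + 7); s_k = R·t_k = 2**k*(4*k**3 - 2*k**2 + 2*k - 1).
Verify: 2**k*(4*k**3 + 22*k**2 + 18*k + 7) matches t_k.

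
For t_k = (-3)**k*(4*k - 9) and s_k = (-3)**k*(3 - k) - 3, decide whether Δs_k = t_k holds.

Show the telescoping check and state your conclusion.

s_(k+1) = 3*(-3)**k*(k - 2) - 3
s_(k+1) − s_k = (-3)**k*(4*k - 9)
(s_(k+1) − s_k) − t_k = 0

Valid: the claim telescopes to t_k.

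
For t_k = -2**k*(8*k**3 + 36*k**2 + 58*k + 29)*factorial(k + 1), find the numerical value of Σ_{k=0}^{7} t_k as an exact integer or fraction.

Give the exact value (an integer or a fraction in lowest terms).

Ratio r(k) = 2*(8*k**4 + 76*k**3 + 274*k**2 + 439*k + 262)/(8*k**3 + 36*k**2 + 58*k + 29).
Take A(k)=2*k + 4, B(k)=1, C(k)=k**3 + 9*k**2/2 + 29*k/4 + 29/8.
Need (2*k + 4)·f(k+1) − (1)·f(k) = k**3 + 9*k**2/2 + 29*k/4 + 29/8.
From deg A=1, deg B=0, deg C=3: d=2.
Solving with deg f ≤ 2: f(k) = (4*k**2 + 4*k - 1)/8.
R(k) = B(k−1)·f(k)/C(k) = (4*k**2 + 4*k - 1)/(8*k**3 + 36*k**2 + 58*k + 29); s_k = R·t_k = -2**k*(4*k**2 + 4*k - 1)*factorial(k + 1).
Verify: -2**k*(8*k**3 + 36*k**2 + 58*k + 29)*factorial(k + 1) matches t_k.
Telescoping: Σ = s_(8) − s_(0) = -26661519360 − (1) = -26661519361.

Σ = -26661519361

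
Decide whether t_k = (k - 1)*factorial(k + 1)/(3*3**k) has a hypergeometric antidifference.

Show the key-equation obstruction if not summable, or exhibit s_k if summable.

Compute t_(k+1)/t_k: get k*(k + 2)/(3*(k - 1)).
A = k/3 + 2/3, B = 1, C = k - 1.
Key eq: (k/3 + 2/3)·f(k+1) = (1)·f(k) + (k - 1).
Degrees (1,0,1) ⇒ d ≤ 0.
Match coefficients ⇒ f(k) = 3.
Get s_k = R·t_k = factorial(k + 1)/3**k with R(k) = B(k−1)f(k)/C(k) = 3/(k - 1).
Check: Δs_k = (k - 1)*factorial(k + 1)/(3*3**k). ✓

Yes. s_k = factorial(k + 1)/3**k.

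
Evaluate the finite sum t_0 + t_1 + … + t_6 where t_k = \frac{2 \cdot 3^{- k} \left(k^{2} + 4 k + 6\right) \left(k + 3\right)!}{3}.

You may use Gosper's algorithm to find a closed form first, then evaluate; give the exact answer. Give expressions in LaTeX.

The ratio is (k + 4)*(4*k + (k + 1)**2 + 10)/(3*(k**2 + 4*k + 6)).
A = k/3 + 4/3, B = 1, C = k**2 + 4*k + 6.
Solve (k/3 + 4/3)·f(k+1) − (1)·f(k) = k**2 + 4*k + 6.
deg f ≤ 1 (via 1,0,2).
Solving with deg f ≤ 1: f(k) = 3*(k + 2).
So s_k = (B(k−1)f/C)·t_k = (3*(k + 2)/(k**2 + 4*k + 6))·t_k = 2*(k + 2)*factorial(k + 3)/3**k.
Δs = 2*(k**2 + 4*k + 6)*factorial(k + 3)/(3*3**k), as required.
Sum = s_(7) − s_(0); s_(7) = 89600/3, s_(0) = 24 ⇒ 89528/3.

Σ = 89528/3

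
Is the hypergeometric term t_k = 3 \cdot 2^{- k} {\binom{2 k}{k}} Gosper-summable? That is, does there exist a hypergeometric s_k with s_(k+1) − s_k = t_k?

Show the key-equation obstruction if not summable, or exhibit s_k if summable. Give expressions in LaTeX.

No — t_k has no hypergeometric antidifference.

Step 1: r(k) = (2*k + 1)/(k + 1).
Factor: A=2*k + 1; B=k + 1; C=1.
f must satisfy (2*k + 1)·f(k+1) − (k)·f(k) = 1.
deg f ≤ -1 (via 1,1,0).
d = -1 < 0 ⇒ no nonzero polynomial f; not summable.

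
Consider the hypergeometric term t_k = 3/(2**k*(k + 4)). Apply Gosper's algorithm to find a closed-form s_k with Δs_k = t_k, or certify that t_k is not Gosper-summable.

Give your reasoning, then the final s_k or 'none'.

t_(k+1)/t_k = (k + 4)/(2*(k + 5)).
So A=k/2 + 2 and B=k + 5, with C=1.
f must satisfy (k/2 + 2)·f(k+1) − (k + 4)·f(k) = 1.
Bound: deg f ≤ -1.
Negative degree bound (-1): no f exists, t_k not Gosper-summable.

none (Gosper's algorithm certifies no s_k)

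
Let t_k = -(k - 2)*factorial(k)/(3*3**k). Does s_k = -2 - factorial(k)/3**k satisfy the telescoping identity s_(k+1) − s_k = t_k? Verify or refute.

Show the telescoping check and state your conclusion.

Valid — Δs_k = t_k.

s_(k+1) = -(6*3**k + k*factorial(k) + factorial(k))/(3*3**k)
s_(k+1) − s_k = -(k - 2)*factorial(k)/(3*3**k)
(s_(k+1) − s_k) − t_k = 0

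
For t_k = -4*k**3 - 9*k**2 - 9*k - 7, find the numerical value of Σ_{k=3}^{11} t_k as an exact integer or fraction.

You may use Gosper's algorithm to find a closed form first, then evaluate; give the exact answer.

Σ = -22527

The ratio is (4*k**3 + 21*k**2 + 39*k + 29)/(4*k**3 + 9*k**2 + 9*k + 7).
Take A(k)=1, B(k)=1, C(k)=k**3 + 9*k**2/4 + 9*k/4 + 7/4.
Set up (1)·f(k+1) − (1)·f(k) − (k**3 + 9*k**2/4 + 9*k/4 + 7/4) = 0.
d = 4 from the (0,0,3) case.
Solving with deg f ≤ 4: f(k) = k*(k**3 + k**2 + k + 4)/4.
Then R = B(k−1)f/C = k*(k**3 + k**2 + k + 4)/(4*k**3 + 9*k**2 + 9*k + 7), so s_k = R(k)·t_k = k*(-k**3 - k**2 - k - 4).
s_(k+1) − s_k = -4*k**3 - 9*k**2 - 9*k - 7 = t_k.
Σ_(k=3)^(11) t_k = s_(12) − s_(3) = -22656 − (-129) = -22527.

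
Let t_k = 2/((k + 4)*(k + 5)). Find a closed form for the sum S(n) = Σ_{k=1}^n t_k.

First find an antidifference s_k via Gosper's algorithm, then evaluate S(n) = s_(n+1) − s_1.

Step 1: r(k) = (k + 4)/(k + 6).
Gosper form: A/B · C(k+1)/C(k) with A=k + 4, B=k + 6, C=1.
Need (k + 4)·f(k+1) − (k + 5)·f(k) = 1.
deg f ≤ 1 (via 1,1,0).
Coefficient equations give f(k) = k/4.
R(k) = B(k−1)·f(k)/C(k) = k*(k + 5)/4; s_k = R·t_k = k/(2*(k + 4)).
Verify: 2/(k**2 + 9*k + 20) matches t_k.
Σ_(k=1)^n t_k = s_(n+1) − s_(1) = ((n + 1)/(2*(n + 5))) − (1/10), i.e. 2*n/(5*(n + 5)).

S(n) = 2*n/(5*(n + 5))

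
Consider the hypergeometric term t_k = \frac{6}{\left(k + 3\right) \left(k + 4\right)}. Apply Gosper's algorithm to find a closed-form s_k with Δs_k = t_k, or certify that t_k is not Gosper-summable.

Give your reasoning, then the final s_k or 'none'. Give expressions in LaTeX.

r(k) = (k + 3)/(k + 5) after simplifying.
Take A(k)=k + 3, B(k)=k + 5, C(k)=1.
Solve (k + 3)·f(k+1) − (k + 4)·f(k) = 1.
From deg A=1, deg B=1, deg C=0: d=1.
Solve for f: f(k) = k/3 (degree 1 ≤ 1).
Then R = B(k−1)f/C = k*(k + 4)/3, so s_k = R(k)·t_k = 2*k/(k + 3).
Check: Δs_k = 6/(k**2 + 7*k + 12). ✓

s_k = \frac{2 k}{k + 3}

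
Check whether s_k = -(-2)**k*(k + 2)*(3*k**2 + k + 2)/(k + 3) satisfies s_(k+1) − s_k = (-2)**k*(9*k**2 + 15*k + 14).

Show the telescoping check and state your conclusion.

Invalid: residual (-2)**k*(-9*k**3 - 45*k**2 - 60*k - 44)/(k**2 + 7*k + 12) ≠ 0.

s_(k+1) = 2*(-2)**k*(k + 3)*(k + 3*(k + 1)**2 + 3)/(k + 4)
s_(k+1) − s_k = (-2)**k*(9*k**4 + 69*k**3 + 182*k**2 + 218*k + 124)/(k**2 + 7*k + 12)
(s_(k+1) − s_k) − t_k = (-2)**k*(-9*k**3 - 45*k**2 - 60*k - 44)/(k**2 + 7*k + 12)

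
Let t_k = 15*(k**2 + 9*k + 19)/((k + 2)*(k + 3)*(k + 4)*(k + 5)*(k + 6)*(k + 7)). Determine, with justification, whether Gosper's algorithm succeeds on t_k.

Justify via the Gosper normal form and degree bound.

Yes. s_k = 5*k*(k**2 + 12*k + 44)/(48*(k**3 + 12*k**2 + 44*k + 48)).

r(k) = (k + 2)*(9*k + (k + 1)**2 + 28)/((k + 8)*(k**2 + 9*k + 19)) after simplifying.
Gosper form: A/B · C(k+1)/C(k) with A=k + 2, B=k + 8, C=k**2 + 9*k + 19.
Need (k + 2)·f(k+1) − (k + 7)·f(k) = k**2 + 9*k + 19.
Degrees (1,1,2) ⇒ d ≤ 5.
A polynomial solution: f(k) = k*(k + 3)*(k + 5)*(k**2 + 12*k + 44)/144.
R(k) = B(k−1)·f(k)/C(k) = k*(k + 3)*(k + 5)*(k + 7)*(k**2 + 12*k + 44)/(144*(k**2 + 9*k + 19)); s_k = R·t_k = 5*k*(k**2 + 12*k + 44)/(48*(k**3 + 12*k**2 + 44*k + 48)).
s_(k+1) − s_k = 15*(k**2 + 9*k + 19)/(k**6 + 27*k**5 + 295*k**4 + 1665*k**3 + 5104*k**2 + 8028*k + 5040) = t_k.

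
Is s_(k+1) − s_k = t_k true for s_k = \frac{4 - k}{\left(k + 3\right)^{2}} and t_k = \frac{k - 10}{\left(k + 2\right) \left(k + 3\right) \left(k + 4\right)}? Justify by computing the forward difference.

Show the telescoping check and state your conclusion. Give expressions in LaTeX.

s_(k+1) = (3 - k)/(k + 4)**2
s_(k+1) − s_k = ((3 - k)*(k + 3)**2 + (k - 4)*(k + 4)**2)/((k + 3)**2*(k + 4)**2)
(s_(k+1) − s_k) − t_k = (-2*k**2 + 7*k + 46)/(k**5 + 16*k**4 + 101*k**3 + 314*k**2 + 480*k + 288)

Invalid: residual \frac{- 2 k^{2} + 7 k + 46}{k^{5} + 16 k^{4} + 101 k^{3} + 314 k^{2} + 480 k + 288} ≠ 0.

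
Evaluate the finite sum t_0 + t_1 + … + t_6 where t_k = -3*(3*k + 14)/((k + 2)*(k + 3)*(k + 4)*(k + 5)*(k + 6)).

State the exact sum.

t_(k+1)/t_k = (k + 2)*(3*k + 17)/((k + 7)*(3*k + 14)).
Take A(k)=k + 2, B(k)=k + 7, C(k)=k + 14/3.
Solve (k + 2)·f(k+1) − (k + 6)·f(k) = k + 14/3.
From deg A=1, deg B=1, deg C=1: d=4.
Solving with deg f ≤ 4: f(k) = k*(k + 4)*(k**2 + 10*k + 31)/90.
Get s_k = R·t_k = k*(-k**2 - 10*k - 31)/(10*(k**3 + 10*k**2 + 31*k + 30)) with R(k) = B(k−1)f(k)/C(k) = k*(k + 4)*(k + 6)*(k**2 + 10*k + 31)/(30*(3*k + 14)).
Check: Δs_k = 3*(-3*k - 14)/(k**5 + 20*k**4 + 155*k**3 + 580*k**2 + 1044*k + 720). ✓
Telescoping: Σ = s_(7) − s_(0) = -7/72 − (0) = -7/72.

Σ = -7/72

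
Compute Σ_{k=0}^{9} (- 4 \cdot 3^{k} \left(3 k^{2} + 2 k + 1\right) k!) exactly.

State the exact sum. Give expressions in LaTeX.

Σ = -7713972403204

Compute t_(k+1)/t_k: get 3*(3*k**3 + 11*k**2 + 14*k + 6)/(3*k**2 + 2*k + 1).
Factor: A=3*k + 3; B=1; C=k**2 + 2*k/3 + 1/3.
f must satisfy (3*k + 3)·f(k+1) − (1)·f(k) = k**2 + 2*k/3 + 1/3.
Bound: deg f ≤ 1.
Solve for f: f(k) = (k - 1)/3 (degree 1 ≤ 1).
R(k) = B(k−1)·f(k)/C(k) = (k - 1)/(3*k**2 + 2*k + 1); s_k = R·t_k = -4*3**k*(k - 1)*factorial(k).
Check: Δs_k = -4*3**k*(3*k**2 + 2*k + 1)*factorial(k). ✓
Sum = s_(10) − s_(0); s_(10) = -7713972403200, s_(0) = 4 ⇒ -7713972403204.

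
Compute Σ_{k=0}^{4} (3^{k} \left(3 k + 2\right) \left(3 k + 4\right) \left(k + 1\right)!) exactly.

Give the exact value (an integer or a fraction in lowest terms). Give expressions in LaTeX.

r(k) = 3*(k + 2)*(3*k + 5)*(3*k + 7)/((3*k + 2)*(3*k + 4)) after simplifying.
Take A(k)=3*k + 6, B(k)=1, C(k)=k**2 + 2*k + 8/9.
f must satisfy (3*k + 6)·f(k+1) − (1)·f(k) = k**2 + 2*k + 8/9.
Bound: deg f ≤ 1.
Solving with deg f ≤ 1: f(k) = (3*k - 2)/9.
Get s_k = R·t_k = 3**k*(3*k - 2)*factorial(k + 1) with R(k) = B(k−1)f(k)/C(k) = (3*k - 2)/((3*k + 2)*(3*k + 4)).
Verify: 3**k*(3*k + 2)*(3*k + 4)*factorial(k + 1) matches t_k.
Σ_(k=0)^(4) t_k = s_(5) − s_(0) = 2274480 − (-2) = 2274482.

Σ = 2274482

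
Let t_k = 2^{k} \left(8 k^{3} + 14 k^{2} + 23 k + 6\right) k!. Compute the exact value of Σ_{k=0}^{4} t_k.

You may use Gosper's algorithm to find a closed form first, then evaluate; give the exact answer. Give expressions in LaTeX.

Step 1: r(k) = 2*(8*k**4 + 46*k**3 + 113*k**2 + 126*k + 51)/(8*k**3 + 14*k**2 + 23*k + 6).
Gosper form: A/B · C(k+1)/C(k) with A=2*k + 2, B=1, C=k**3 + 7*k**2/4 + 23*k/8 + 3/4.
Key eq: (2*k + 2)·f(k+1) = (1)·f(k) + (k**3 + 7*k**2/4 + 23*k/8 + 3/4).
d = 2 from the (1,0,3) case.
A polynomial solution: f(k) = (4*k**2 - 3*k + 4)/8.
Then R = B(k−1)f/C = (4*k**2 - 3*k + 4)/(8*k**3 + 14*k**2 + 23*k + 6), so s_k = R(k)·t_k = 2**k*(4*k**2 - 3*k + 4)*factorial(k).
Δs = 2**k*(8*k**3 + 14*k**2 + 23*k + 6)*factorial(k), as required.
Sum = s_(5) − s_(0); s_(5) = 341760, s_(0) = 4 ⇒ 341756.

Σ = 341756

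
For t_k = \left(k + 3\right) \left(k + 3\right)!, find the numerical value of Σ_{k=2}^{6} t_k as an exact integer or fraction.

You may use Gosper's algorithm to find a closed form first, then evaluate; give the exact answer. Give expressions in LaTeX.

Step 1: r(k) = (k + 4)**2/(k + 3).
Take A(k)=k + 4, B(k)=1, C(k)=k + 3.
Set up (k + 4)·f(k+1) − (1)·f(k) − (k + 3) = 0.
From deg A=1, deg B=0, deg C=1: d=0.
A polynomial solution: f(k) = 1.
So s_k = (B(k−1)f/C)·t_k = (1/(k + 3))·t_k = factorial(k + 3).
Δs = (k + 3)*factorial(k + 3), as required.
Sum = s_(7) − s_(2); s_(7) = 3628800, s_(2) = 120 ⇒ 3628680.

Σ = 3628680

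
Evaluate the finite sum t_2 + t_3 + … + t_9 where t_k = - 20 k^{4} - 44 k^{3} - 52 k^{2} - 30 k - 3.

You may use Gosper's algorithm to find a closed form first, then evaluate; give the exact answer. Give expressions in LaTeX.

Ratio r(k) = (20*k**4 + 124*k**3 + 304*k**2 + 346*k + 149)/(20*k**4 + 44*k**3 + 52*k**2 + 30*k + 3).
A = 1, B = 1, C = k**4 + 11*k**3/5 + 13*k**2/5 + 3*k/2 + 3/20.
Key eq: (1)·f(k+1) = (1)·f(k) + (k**4 + 11*k**3/5 + 13*k**2/5 + 3*k/2 + 3/20).
Degrees (0,0,4) ⇒ d ≤ 5.
A polynomial solution: f(k) = k*(4*k**4 + k**3 + 2*k**2 - 4)/20.
So s_k = (B(k−1)f/C)·t_k = (k*(4*k**4 + k**3 + 2*k**2 - 4)/(20*k**4 + 44*k**3 + 52*k**2 + 30*k + 3))·t_k = k*(-4*k**4 - k**3 - 2*k**2 + 4).
Δs = -20*k**4 - 44*k**3 - 52*k**2 - 30*k - 3, as required.
Sum = s_(10) − s_(2); s_(10) = -411960, s_(2) = -152 ⇒ -411808.

Σ = -411808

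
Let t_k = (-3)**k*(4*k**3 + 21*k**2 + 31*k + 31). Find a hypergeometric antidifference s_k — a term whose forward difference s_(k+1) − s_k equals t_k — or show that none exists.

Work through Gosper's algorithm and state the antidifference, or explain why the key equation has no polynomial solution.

The ratio is 3*(-4*k**3 - 33*k**2 - 85*k - 87)/(4*k**3 + 21*k**2 + 31*k + 31).
Take A(k)=-3, B(k)=1, C(k)=k**3 + 21*k**2/4 + 31*k/4 + 31/4.
Key eq: (-3)·f(k+1) = (1)·f(k) + (k**3 + 21*k**2/4 + 31*k/4 + 31/4).
From deg A=0, deg B=0, deg C=3: d=3.
Match coefficients ⇒ f(k) = -(k**3 + 3*k**2 + k + 4)/4.
Get s_k = R·t_k = (-3)**k*(-k**3 - 3*k**2 - k - 4) with R(k) = B(k−1)f(k)/C(k) = -(k**3 + 3*k**2 + k + 4)/(4*k**3 + 21*k**2 + 31*k + 31).
Δs = (-3)**k*(4*k**3 + 21*k**2 + 31*k + 31), as required.

s_k = (-3)**k*(-k**3 - 3*k**2 - k - 4)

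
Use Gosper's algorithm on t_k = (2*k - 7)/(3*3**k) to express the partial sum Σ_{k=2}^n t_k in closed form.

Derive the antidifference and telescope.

S(n) = 3**(-n - 2)*(-3**n - 3*n + 6)

Compute t_(k+1)/t_k: get (2*k - 5)/(3*(2*k - 7)).
Factor: A=1/3; B=1; C=k - 7/2.
Set up (1/3)·f(k+1) − (1)·f(k) − (k - 7/2) = 0.
Bound: deg f ≤ 1.
A polynomial solution: f(k) = -3*(k - 3)/2.
So s_k = (B(k−1)f/C)·t_k = (-3*(k - 3)/(2*k - 7))·t_k = (3 - k)/3**k.
Δs = (2*k - 7)/(3*3**k), as required.
Evaluate: s_(n+1) = 3**(-n - 1)*(2 - n); subtract s_(2) = 1/9 ⇒ S(n) = 3**(-n - 2)*(-3**n - 3*n + 6).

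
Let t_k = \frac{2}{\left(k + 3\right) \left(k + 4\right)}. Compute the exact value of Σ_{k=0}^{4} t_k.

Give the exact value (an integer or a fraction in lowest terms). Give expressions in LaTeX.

t_(k+1)/t_k = (k + 3)/(k + 5).
Normal form (A,B,C) = (k + 3, k + 5, 1).
f must satisfy (k + 3)·f(k+1) − (k + 4)·f(k) = 1.
Bound: deg f ≤ 1.
Solve for f: f(k) = k/3 (degree 1 ≤ 1).
Then R = B(k−1)f/C = k*(k + 4)/3, so s_k = R(k)·t_k = 2*k/(3*(k + 3)).
Check: Δs_k = 2/(k**2 + 7*k + 12). ✓
Sum = s_(5) − s_(0); s_(5) = 5/12, s_(0) = 0 ⇒ 5/12.

Σ = 5/12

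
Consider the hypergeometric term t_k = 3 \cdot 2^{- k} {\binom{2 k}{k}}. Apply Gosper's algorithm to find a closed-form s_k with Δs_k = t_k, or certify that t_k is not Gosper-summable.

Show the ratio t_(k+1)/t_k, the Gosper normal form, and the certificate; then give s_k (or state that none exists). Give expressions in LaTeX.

not Gosper-summable; s_k does not exist

r(k) = (2*k + 1)/(k + 1) after simplifying.
Factor: A=2*k + 1; B=k + 1; C=1.
f must satisfy (2*k + 1)·f(k+1) − (k)·f(k) = 1.
Degrees (1,1,0) ⇒ d ≤ -1.
d = -1 < 0 ⇒ no nonzero polynomial f; not summable.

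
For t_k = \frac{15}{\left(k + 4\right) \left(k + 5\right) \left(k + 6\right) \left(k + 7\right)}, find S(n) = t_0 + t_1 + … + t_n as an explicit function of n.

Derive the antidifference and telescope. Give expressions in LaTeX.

S(n) = \frac{n^{3} + 18 n^{2} + 107 n + 90}{24 \left(n^{3} + 18 n^{2} + 107 n + 210\right)}

The ratio is (k + 4)/(k + 8).
Gosper form: A/B · C(k+1)/C(k) with A=k + 4, B=k + 8, C=1.
Key eq: (k + 4)·f(k+1) = (k + 7)·f(k) + (1).
d = 3 from the (1,1,0) case.
Match coefficients ⇒ f(k) = k*(k**2 + 15*k + 74)/360.
Get s_k = R·t_k = k*(k**2 + 15*k + 74)/(24*(k + 4)*(k + 5)*(k + 6)) with R(k) = B(k−1)f(k)/C(k) = k*(k + 7)*(k**2 + 15*k + 74)/360.
Verify: 15/(k**4 + 22*k**3 + 179*k**2 + 638*k + 840) matches t_k.
Telescope: S(n) = s_(n+1) − s_(0) = (n**3 + 18*n**2 + 107*n + 90)/(24*(n**3 + 18*n**2 + 107*n + 210)) − (0) = (n**3 + 18*n**2 + 107*n + 90)/(24*(n**3 + 18*n**2 + 107*n + 210)).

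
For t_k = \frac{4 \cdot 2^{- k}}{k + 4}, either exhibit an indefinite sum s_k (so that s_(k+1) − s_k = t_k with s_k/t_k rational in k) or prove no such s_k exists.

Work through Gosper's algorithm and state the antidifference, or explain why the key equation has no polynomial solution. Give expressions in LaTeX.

Ratio r(k) = (k + 4)/(2*(k + 5)).
Take A(k)=k/2 + 2, B(k)=k + 5, C(k)=1.
Set up (k/2 + 2)·f(k+1) − (k + 4)·f(k) − (1) = 0.
From deg A=1, deg B=1, deg C=0: d=-1.
Bound -1 < 0, so the key equation has no polynomial solution.

no hypergeometric antidifference exists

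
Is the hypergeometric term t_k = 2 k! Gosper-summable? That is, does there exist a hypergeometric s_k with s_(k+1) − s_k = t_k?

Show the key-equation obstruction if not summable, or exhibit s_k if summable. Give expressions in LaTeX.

Compute t_(k+1)/t_k: get k + 1.
Factor: A=k + 1; B=1; C=1.
Need (k + 1)·f(k+1) − (1)·f(k) = 1.
deg f ≤ -1 (via 1,0,0).
deg f ≤ -1 is impossible — no certificate.

No — t_k has no hypergeometric antidifference.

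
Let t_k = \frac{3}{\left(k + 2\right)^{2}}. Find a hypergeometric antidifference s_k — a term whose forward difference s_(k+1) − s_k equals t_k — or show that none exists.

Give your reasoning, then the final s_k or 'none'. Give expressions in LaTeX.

Ratio r(k) = (k + 2)**2/(k + 3)**2.
A = k**2 + 4*k + 4, B = k**2 + 6*k + 9, C = 1.
Need (k**2 + 4*k + 4)·f(k+1) − (k**2 + 4*k + 4)·f(k) = 1.
Degrees (2,2,0) ⇒ d ≤ 0.
Generic f = c0 gives residual -1; -1 = 0 cannot hold, so t_k is not Gosper-summable.

none — t_k is not Gosper-summable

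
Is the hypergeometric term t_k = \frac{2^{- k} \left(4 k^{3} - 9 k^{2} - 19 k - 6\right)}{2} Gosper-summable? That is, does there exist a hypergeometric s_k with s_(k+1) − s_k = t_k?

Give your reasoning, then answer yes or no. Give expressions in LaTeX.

Step 1: r(k) = (4*k**3 + 3*k**2 - 25*k - 30)/(2*(4*k**3 - 9*k**2 - 19*k - 6)).
So A=1/2 and B=1, with C=k**3 - 9*k**2/4 - 19*k/4 - 3/2.
Key eq: (1/2)·f(k+1) = (1)·f(k) + (k**3 - 9*k**2/4 - 19*k/4 - 3/2).
deg f ≤ 3 (via 0,0,3).
Coefficient equations give f(k) = -k*(k + 1)*(4*k - 1)/2.
Get s_k = R·t_k = k*(-4*k**2 - 3*k + 1)/2**k with R(k) = B(k−1)f(k)/C(k) = -2*k*(4*k - 1)/(4*k**2 - 13*k - 6).
Check: Δs_k = (4*k**3 - 9*k**2 - 19*k - 6)/(2*2**k). ✓

Yes. s_k = 2^{- k} k \left(- 4 k^{2} - 3 k + 1\right).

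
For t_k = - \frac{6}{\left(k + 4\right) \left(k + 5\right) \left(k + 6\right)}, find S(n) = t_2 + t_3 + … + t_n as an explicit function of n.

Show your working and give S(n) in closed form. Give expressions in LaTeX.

Step 1: r(k) = (k + 4)/(k + 7).
A = k + 4, B = k + 7, C = 1.
f must satisfy (k + 4)·f(k+1) − (k + 6)·f(k) = 1.
From deg A=1, deg B=1, deg C=0: d=2.
Match coefficients ⇒ f(k) = k*(k + 9)/40.
Get s_k = R·t_k = 3*k*(-k - 9)/(20*(k + 4)*(k + 5)) with R(k) = B(k−1)f(k)/C(k) = k*(k + 6)*(k + 9)/40.
Check: Δs_k = -6/(k**3 + 15*k**2 + 74*k + 120). ✓
Telescope: S(n) = s_(n+1) − s_(2) = 3*(-n**2 - 11*n - 10)/(20*(n**2 + 11*n + 30)) − (-11/140) = (-n**2 - 11*n + 12)/(14*(n**2 + 11*n + 30)).

S(n) = \frac{- n^{2} - 11 n + 12}{14 \left(n^{2} + 11 n + 30\right)}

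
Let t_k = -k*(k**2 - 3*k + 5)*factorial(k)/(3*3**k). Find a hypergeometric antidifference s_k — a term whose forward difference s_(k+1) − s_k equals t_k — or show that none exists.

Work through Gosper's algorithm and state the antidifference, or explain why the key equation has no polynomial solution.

s_k = (-k**2 + 3*k + 1)*factorial(k)/3**k

Ratio r(k) = (k + 1)**2*(-3*k + (k + 1)**2 + 2)/(3*k*(k**2 - 3*k + 5)).
Normal form (A,B,C) = (k/3 + 1/3, 1, k**3 - 3*k**2 + 5*k).
Key eq: (k/3 + 1/3)·f(k+1) = (1)·f(k) + (k**3 - 3*k**2 + 5*k).
deg f ≤ 2 (via 1,0,3).
Coefficient equations give f(k) = 3*(k**2 - 3*k - 1).
Get s_k = R·t_k = (-k**2 + 3*k + 1)*factorial(k)/3**k with R(k) = B(k−1)f(k)/C(k) = 3*(k**2 - 3*k - 1)/(k*(k**2 - 3*k + 5)).
Δs = -k*(k**2 - 3*k + 5)*factorial(k)/(3*3**k), as required.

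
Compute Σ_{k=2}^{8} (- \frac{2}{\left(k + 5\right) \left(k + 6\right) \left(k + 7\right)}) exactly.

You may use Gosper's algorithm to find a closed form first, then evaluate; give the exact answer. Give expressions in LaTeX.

Σ = -11/840

r(k) = (k + 5)/(k + 8) after simplifying.
Take A(k)=k + 5, B(k)=k + 8, C(k)=1.
Set up (k + 5)·f(k+1) − (k + 7)·f(k) − (1) = 0.
Bound: deg f ≤ 2.
Coefficient equations give f(k) = k*(k + 11)/60.
So s_k = (B(k−1)f/C)·t_k = (k*(k + 7)*(k + 11)/60)·t_k = k*(-k - 11)/(30*(k + 5)*(k + 6)).
Δs = -2/(k**3 + 18*k**2 + 107*k + 210), as required.
Telescoping: Σ = s_(9) − s_(2) = -1/35 − (-13/840) = -11/840.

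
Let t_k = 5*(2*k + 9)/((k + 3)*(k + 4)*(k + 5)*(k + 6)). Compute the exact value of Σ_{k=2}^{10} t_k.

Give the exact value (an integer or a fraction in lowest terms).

Σ = 27/224

t_(k+1)/t_k = (k + 3)*(2*k + 11)/((k + 7)*(2*k + 9)).
Normal form (A,B,C) = (k + 3, k + 7, k + 9/2).
Need (k + 3)·f(k+1) − (k + 6)·f(k) = k + 9/2.
From deg A=1, deg B=1, deg C=1: d=3.
Match coefficients ⇒ f(k) = k*(k + 4)*(k + 8)/30.
So s_k = (B(k−1)f/C)·t_k = (k*(k + 4)*(k + 6)*(k + 8)/(15*(2*k + 9)))·t_k = k*(k + 8)/(3*(k**2 + 8*k + 15)).
Check: Δs_k = 5*(2*k + 9)/(k**4 + 18*k**3 + 119*k**2 + 342*k + 360). ✓
Telescoping: Σ = s_(11) − s_(2) = 209/672 − (4/21) = 27/224.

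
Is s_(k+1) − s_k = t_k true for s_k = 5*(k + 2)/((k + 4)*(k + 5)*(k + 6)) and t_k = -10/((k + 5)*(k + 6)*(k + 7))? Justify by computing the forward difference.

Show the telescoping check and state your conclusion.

Invalid: residual 30/(k**4 + 22*k**3 + 179*k**2 + 638*k + 840) ≠ 0.

s_(k+1) = 5*(k + 3)/((k + 5)*(k + 6)*(k + 7))
s_(k+1) − s_k = 10*(-k - 1)/(k**4 + 22*k**3 + 179*k**2 + 638*k + 840)
(s_(k+1) − s_k) − t_k = 30/(k**4 + 22*k**3 + 179*k**2 + 638*k + 840)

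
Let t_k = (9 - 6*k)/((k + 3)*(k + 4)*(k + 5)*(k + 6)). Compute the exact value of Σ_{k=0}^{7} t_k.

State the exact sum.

Σ = 2/143

t_(k+1)/t_k = (k + 3)*(2*k - 1)/((k + 7)*(2*k - 3)).
Normal form (A,B,C) = (k + 3, k + 7, k - 3/2).
Set up (k + 3)·f(k+1) − (k + 6)·f(k) − (k - 3/2) = 0.
From deg A=1, deg B=1, deg C=1: d=3.
Solve for f: f(k) = -k/2 (degree 1 ≤ 3).
Certificate R = B(k−1)f/C = -k*(k + 6)/(2*k - 3) gives s_k = 3*k/((k + 3)*(k + 4)*(k + 5)).
Verify: 3*(3 - 2*k)/(k**4 + 18*k**3 + 119*k**2 + 342*k + 360) matches t_k.
Σ_(k=0)^(7) t_k = s_(8) − s_(0) = 2/143 − (0) = 2/143.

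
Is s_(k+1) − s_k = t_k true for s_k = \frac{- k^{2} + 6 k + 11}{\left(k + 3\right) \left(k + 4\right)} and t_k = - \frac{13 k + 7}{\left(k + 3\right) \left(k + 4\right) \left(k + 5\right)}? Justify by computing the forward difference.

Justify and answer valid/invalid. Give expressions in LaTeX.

s_(k+1) = (6*k - (k + 1)**2 + 17)/((k + 4)*(k + 5))
s_(k+1) − s_k = (-13*k - 7)/(k**3 + 12*k**2 + 47*k + 60)
(s_(k+1) − s_k) − t_k = 0

valid (s_(k+1) − s_k reduces to t_k)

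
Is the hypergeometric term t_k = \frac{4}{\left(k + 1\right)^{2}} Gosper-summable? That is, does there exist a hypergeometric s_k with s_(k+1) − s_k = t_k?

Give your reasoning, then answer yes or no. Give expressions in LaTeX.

No — t_k has no hypergeometric antidifference.

t_(k+1)/t_k = (k + 1)**2/(k + 2)**2.
So A=k**2 + 2*k + 1 and B=k**2 + 4*k + 4, with C=1.
Solve (k**2 + 2*k + 1)·f(k+1) − (k**2 + 2*k + 1)·f(k) = 1.
From deg A=2, deg B=2, deg C=0: d=0.
f = c0 ⇒ A·f(k+1) − B(k−1)·f(k) − C = -1. The system {-1 = 0} is inconsistent; no antidifference.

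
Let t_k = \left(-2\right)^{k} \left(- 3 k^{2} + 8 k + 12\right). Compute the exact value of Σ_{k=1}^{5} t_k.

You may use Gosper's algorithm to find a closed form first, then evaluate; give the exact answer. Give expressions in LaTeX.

Step 1: r(k) = 2*(-3*k**2 + 2*k + 17)/(3*k**2 - 8*k - 12).
A = -2, B = 1, C = k**2 - 8*k/3 - 4.
Set up (-2)·f(k+1) − (1)·f(k) − (k**2 - 8*k/3 - 4) = 0.
From deg A=0, deg B=0, deg C=2: d=2.
Solve for f: f(k) = -(k**2 - 4*k - 2)/3 (degree 2 ≤ 2).
Certificate R = B(k−1)f/C = -(k**2 - 4*k - 2)/(3*k**2 - 8*k - 12) gives s_k = (-2)**k*(k**2 - 4*k - 2).
Verify: (-2)**k*(-3*k**2 + 8*k + 12) matches t_k.
Sum = s_(6) − s_(1); s_(6) = 640, s_(1) = 10 ⇒ 630.

Σ = 630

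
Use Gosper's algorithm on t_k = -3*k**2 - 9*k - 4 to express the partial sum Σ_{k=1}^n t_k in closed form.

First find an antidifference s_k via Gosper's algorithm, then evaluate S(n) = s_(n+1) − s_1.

Ratio r(k) = (3*k**2 + 15*k + 16)/(3*k**2 + 9*k + 4).
Normal form (A,B,C) = (1, 1, k**2 + 3*k + 4/3).
f must satisfy (1)·f(k+1) − (1)·f(k) = k**2 + 3*k + 4/3.
d = 3 from the (0,0,2) case.
Solve for f: f(k) = k**2*(k + 3)/3 (degree 3 ≤ 3).
So s_k = (B(k−1)f/C)·t_k = (k**2*(k + 3)/(3*k**2 + 9*k + 4))·t_k = k**2*(-k - 3).
s_(k+1) − s_k = -3*k**2 - 9*k - 4 = t_k.
Telescope: S(n) = s_(n+1) − s_(1) = -n**3 - 6*n**2 - 9*n - 4 − (-4) = n*(-n**2 - 6*n - 9).

S(n) = n*(-n**2 - 6*n - 9)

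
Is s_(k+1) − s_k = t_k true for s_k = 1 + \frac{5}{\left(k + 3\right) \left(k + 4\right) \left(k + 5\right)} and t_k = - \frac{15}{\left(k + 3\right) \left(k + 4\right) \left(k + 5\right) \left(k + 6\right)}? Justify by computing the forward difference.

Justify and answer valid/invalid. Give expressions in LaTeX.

s_(k+1) = 1 + 5/((k + 4)*(k + 5)*(k + 6))
s_(k+1) − s_k = -15/((k + 3)*(k + 4)*(k + 5)*(k + 6))
(s_(k+1) − s_k) − t_k = 0

valid (s_(k+1) − s_k reduces to t_k)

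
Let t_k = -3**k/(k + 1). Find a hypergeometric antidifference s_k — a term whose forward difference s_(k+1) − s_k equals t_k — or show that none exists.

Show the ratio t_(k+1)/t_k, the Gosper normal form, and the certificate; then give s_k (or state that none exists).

r(k) = 3*(k + 1)/(k + 2) after simplifying.
Factor: A=3*k + 3; B=k + 2; C=1.
f must satisfy (3*k + 3)·f(k+1) − (k + 1)·f(k) = 1.
deg f ≤ -1 (via 1,1,0).
Negative degree bound (-1): no f exists, t_k not Gosper-summable.

no hypergeometric antidifference exists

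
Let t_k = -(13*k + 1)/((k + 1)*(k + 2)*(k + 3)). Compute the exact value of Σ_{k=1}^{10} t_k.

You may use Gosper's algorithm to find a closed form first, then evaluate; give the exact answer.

The ratio is (k + 1)*(13*k + 14)/((k + 4)*(13*k + 1)).
Normal form (A,B,C) = (k + 1, k + 4, k + 1/13).
Set up (k + 1)·f(k+1) − (k + 3)·f(k) − (k + 1/13) = 0.
Bound: deg f ≤ 2.
Coefficient equations give f(k) = k*(7*k - 5)/26.
Get s_k = R·t_k = k*(5 - 7*k)/(2*(k + 1)*(k + 2)) with R(k) = B(k−1)f(k)/C(k) = k*(k + 3)*(7*k - 5)/(2*(13*k + 1)).
Δs = (-13*k - 1)/(k**3 + 6*k**2 + 11*k + 6), as required.
Evaluate s at k=11 and k=1: -33/13 and -1/6; difference -185/78.

Σ = -185/78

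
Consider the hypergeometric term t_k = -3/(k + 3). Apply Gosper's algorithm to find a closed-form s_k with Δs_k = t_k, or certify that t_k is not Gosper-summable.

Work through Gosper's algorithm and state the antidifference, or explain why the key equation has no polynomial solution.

Compute t_(k+1)/t_k: get (k + 3)/(k + 4).
Gosper form: A/B · C(k+1)/C(k) with A=k + 3, B=k + 4, C=1.
Solve (k + 3)·f(k+1) − (k + 3)·f(k) = 1.
deg f ≤ 0 (via 1,1,0).
Put f(k) = c0: A·f(k+1) − B(k−1)·f(k) − C = -1; need -1 = 0 — inconsistent ⇒ no f, not summable.

no hypergeometric antidifference exists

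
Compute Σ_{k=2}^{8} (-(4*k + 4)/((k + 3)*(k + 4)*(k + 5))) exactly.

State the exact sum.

Σ = -49/195

r(k) = (k + 2)*(k + 3)/((k + 1)*(k + 6)) after simplifying.
Normal form (A,B,C) = (k + 3, k + 6, k + 1).
Need (k + 3)·f(k+1) − (k + 5)·f(k) = k + 1.
Degrees (1,1,1) ⇒ d ≤ 2.
A polynomial solution: f(k) = k*(k + 1)/6.
Then R = B(k−1)f/C = k*(k + 5)/6, so s_k = R(k)·t_k = -2*k*(k + 1)/(3*(k + 3)*(k + 4)).
Δs = 4*(-k - 1)/(k**3 + 12*k**2 + 47*k + 60), as required.
Sum = s_(9) − s_(2); s_(9) = -5/13, s_(2) = -2/15 ⇒ -49/195.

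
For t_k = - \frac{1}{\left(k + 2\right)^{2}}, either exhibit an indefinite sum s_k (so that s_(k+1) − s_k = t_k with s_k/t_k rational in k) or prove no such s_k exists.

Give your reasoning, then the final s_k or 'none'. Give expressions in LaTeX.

not Gosper-summable; s_k does not exist

The ratio is (k + 2)**2/(k + 3)**2.
Take A(k)=k**2 + 4*k + 4, B(k)=k**2 + 6*k + 9, C(k)=1.
Key eq: (k**2 + 4*k + 4)·f(k+1) = (k**2 + 4*k + 4)·f(k) + (1).
Degrees (2,2,0) ⇒ d ≤ 0.
Put f(k) = c0: A·f(k+1) − B(k−1)·f(k) − C = -1; need -1 = 0 — inconsistent ⇒ no f, not summable.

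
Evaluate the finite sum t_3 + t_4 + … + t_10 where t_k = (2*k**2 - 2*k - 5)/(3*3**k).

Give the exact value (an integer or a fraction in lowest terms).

Σ = 45808/177147

t_(k+1)/t_k = (2*k**2 + 2*k - 5)/(3*(2*k**2 - 2*k - 5)).
Gosper form: A/B · C(k+1)/C(k) with A=1/3, B=1, C=k**2 - k - 5/2.
Need (1/3)·f(k+1) − (1)·f(k) = k**2 - k - 5/2.
Degrees (0,0,2) ⇒ d ≤ 2.
Match coefficients ⇒ f(k) = -3*(k**2 - 2)/2.
So s_k = (B(k−1)f/C)·t_k = (-3*(k**2 - 2)/(2*k**2 - 2*k - 5))·t_k = (2 - k**2)/3**k.
s_(k+1) − s_k = (2*k**2 - 2*k - 5)/(3*3**k) = t_k.
Evaluate s at k=11 and k=3: -119/177147 and -7/27; difference 45808/177147.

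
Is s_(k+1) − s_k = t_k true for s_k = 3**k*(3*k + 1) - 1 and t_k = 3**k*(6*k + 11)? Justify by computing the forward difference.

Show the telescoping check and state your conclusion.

valid; difference matches t_k

s_(k+1) = 3**(k + 1)*(3*k + 4) - 1
s_(k+1) − s_k = 3**k*(6*k + 11)
(s_(k+1) − s_k) − t_k = 0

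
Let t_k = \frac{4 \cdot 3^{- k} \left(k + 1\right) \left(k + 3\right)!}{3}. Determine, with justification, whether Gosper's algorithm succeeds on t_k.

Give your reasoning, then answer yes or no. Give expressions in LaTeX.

t_(k+1)/t_k = (k + 2)*(k + 4)/(3*(k + 1)).
Factor: A=k/3 + 4/3; B=1; C=k + 1.
f must satisfy (k/3 + 4/3)·f(k+1) − (1)·f(k) = k + 1.
d = 0 from the (1,0,1) case.
Match coefficients ⇒ f(k) = 3.
Certificate R = B(k−1)f/C = 3/(k + 1) gives s_k = 4*factorial(k + 3)/3**k.
Check: Δs_k = 4*(k + 1)*factorial(k + 3)/(3*3**k). ✓

Yes. s_k = 4 \cdot 3^{- k} \left(k + 3\right)!.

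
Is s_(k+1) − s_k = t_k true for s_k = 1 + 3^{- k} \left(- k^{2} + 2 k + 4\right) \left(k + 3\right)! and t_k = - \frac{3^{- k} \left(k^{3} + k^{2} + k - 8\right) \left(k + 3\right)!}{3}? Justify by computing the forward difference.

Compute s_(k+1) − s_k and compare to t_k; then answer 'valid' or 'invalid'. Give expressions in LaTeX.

valid; difference matches t_k

s_(k+1) = 3**(-k - 1)*(2*k - (k + 1)**2 + 6)*factorial(k + 4) + 1
s_(k+1) − s_k = -(k**3 + k**2 + k - 8)*factorial(k + 3)/(3*3**k)
(s_(k+1) − s_k) − t_k = 0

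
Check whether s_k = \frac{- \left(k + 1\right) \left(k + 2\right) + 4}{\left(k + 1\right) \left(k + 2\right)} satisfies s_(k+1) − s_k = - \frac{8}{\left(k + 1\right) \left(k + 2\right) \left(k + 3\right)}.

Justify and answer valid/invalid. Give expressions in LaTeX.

Valid: the claim telescopes to t_k.

s_(k+1) = (-(k + 2)*(k + 3) + 4)/((k + 2)*(k + 3))
s_(k+1) − s_k = -8/(k**3 + 6*k**2 + 11*k + 6)
(s_(k+1) − s_k) − t_k = 0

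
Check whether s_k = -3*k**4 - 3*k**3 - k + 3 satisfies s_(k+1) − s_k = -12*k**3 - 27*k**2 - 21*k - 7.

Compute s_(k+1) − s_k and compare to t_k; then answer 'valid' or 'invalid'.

s_(k+1) = -k - 3*(k + 1)**4 - 3*(k + 1)**3 + 2
s_(k+1) − s_k = -12*k**3 - 27*k**2 - 21*k - 7
(s_(k+1) − s_k) − t_k = 0

Valid: the claim telescopes to t_k.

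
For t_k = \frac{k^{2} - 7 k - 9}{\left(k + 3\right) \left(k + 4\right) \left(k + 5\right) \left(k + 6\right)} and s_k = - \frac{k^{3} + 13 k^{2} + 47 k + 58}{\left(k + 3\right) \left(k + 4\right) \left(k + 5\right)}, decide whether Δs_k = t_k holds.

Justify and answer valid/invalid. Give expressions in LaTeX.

valid; difference matches t_k

s_(k+1) = (-47*k - (k + 1)**3 - 13*(k + 1)**2 - 105)/((k + 4)*(k + 5)*(k + 6))
s_(k+1) − s_k = (k**2 - 7*k - 9)/(k**4 + 18*k**3 + 119*k**2 + 342*k + 360)
(s_(k+1) − s_k) − t_k = 0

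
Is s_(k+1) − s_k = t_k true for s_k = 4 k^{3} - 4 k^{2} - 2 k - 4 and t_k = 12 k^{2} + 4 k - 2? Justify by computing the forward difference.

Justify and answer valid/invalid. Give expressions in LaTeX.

Valid — Δs_k = t_k.

s_(k+1) = 4*k**3 + 8*k**2 + 2*k - 6
s_(k+1) − s_k = 12*k**2 + 4*k - 2
(s_(k+1) − s_k) − t_k = 0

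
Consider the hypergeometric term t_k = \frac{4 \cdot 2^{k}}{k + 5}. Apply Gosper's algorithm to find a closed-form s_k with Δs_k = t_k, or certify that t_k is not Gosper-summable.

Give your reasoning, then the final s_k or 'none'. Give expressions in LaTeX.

Step 1: r(k) = 2*(k + 5)/(k + 6).
Normal form (A,B,C) = (2*k + 10, k + 6, 1).
Need (2*k + 10)·f(k+1) − (k + 5)·f(k) = 1.
d = -1 from the (1,1,0) case.
deg f ≤ -1 is impossible — no certificate.

none — t_k is not Gosper-summable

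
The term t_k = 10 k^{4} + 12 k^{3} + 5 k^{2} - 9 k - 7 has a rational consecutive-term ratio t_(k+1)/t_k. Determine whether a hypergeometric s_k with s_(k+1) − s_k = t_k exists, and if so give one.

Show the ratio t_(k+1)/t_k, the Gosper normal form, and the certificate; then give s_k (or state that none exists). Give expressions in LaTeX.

r(k) = (10*k**4 + 52*k**3 + 101*k**2 + 77*k + 11)/(10*k**4 + 12*k**3 + 5*k**2 - 9*k - 7) after simplifying.
Factor: A=1; B=1; C=k**4 + 6*k**3/5 + k**2/2 - 9*k/10 - 7/10.
Key eq: (1)·f(k+1) = (1)·f(k) + (k**4 + 6*k**3/5 + k**2/2 - 9*k/10 - 7/10).
d = 5 from the (0,0,4) case.
A polynomial solution: f(k) = k*(2*k**4 - 2*k**3 - k**2 - 4*k - 2)/10.
Certificate R = B(k−1)f/C = k*(2*k**4 - 2*k**3 - k**2 - 4*k - 2)/(10*k**4 + 12*k**3 + 5*k**2 - 9*k - 7) gives s_k = k*(2*k**4 - 2*k**3 - k**2 - 4*k - 2).
s_(k+1) − s_k = 10*k**4 + 12*k**3 + 5*k**2 - 9*k - 7 = t_k.

s_k = k \left(2 k^{4} - 2 k^{3} - k^{2} - 4 k - 2\right)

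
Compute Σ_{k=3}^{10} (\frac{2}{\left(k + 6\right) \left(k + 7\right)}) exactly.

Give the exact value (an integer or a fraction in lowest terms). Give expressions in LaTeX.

Σ = 16/153

Compute t_(k+1)/t_k: get (k + 6)/(k + 8).
Normal form (A,B,C) = (k + 6, k + 8, 1).
Set up (k + 6)·f(k+1) − (k + 7)·f(k) − (1) = 0.
Bound: deg f ≤ 1.
Solve for f: f(k) = k/6 (degree 1 ≤ 1).
Then R = B(k−1)f/C = k*(k + 7)/6, so s_k = R(k)·t_k = k/(3*(k + 6)).
s_(k+1) − s_k = 2/(k**2 + 13*k + 42) = t_k.
Sum = s_(11) − s_(3); s_(11) = 11/51, s_(3) = 1/9 ⇒ 16/153.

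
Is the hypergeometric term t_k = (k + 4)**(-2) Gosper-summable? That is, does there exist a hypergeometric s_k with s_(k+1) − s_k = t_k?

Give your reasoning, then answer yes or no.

Compute t_(k+1)/t_k: get (k + 4)**2/(k + 5)**2.
Gosper form: A/B · C(k+1)/C(k) with A=k**2 + 8*k + 16, B=k**2 + 10*k + 25, C=1.
f must satisfy (k**2 + 8*k + 16)·f(k+1) − (k**2 + 8*k + 16)·f(k) = 1.
d = 0 from the (2,2,0) case.
Put f(k) = c0: A·f(k+1) − B(k−1)·f(k) − C = -1; need -1 = 0 — inconsistent ⇒ no f, not summable.

No. Not Gosper-summable.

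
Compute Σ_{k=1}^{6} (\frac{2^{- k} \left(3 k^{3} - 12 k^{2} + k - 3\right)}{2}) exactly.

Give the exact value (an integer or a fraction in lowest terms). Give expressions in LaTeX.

Ratio r(k) = (3*k**3 - 3*k**2 - 14*k - 11)/(2*(3*k**3 - 12*k**2 + k - 3)).
A = 1/2, B = 1, C = k**3 - 4*k**2 + k/3 - 1.
Set up (1/2)·f(k+1) − (1)·f(k) − (k**3 - 4*k**2 + k/3 - 1) = 0.
deg f ≤ 3 (via 0,0,3).
Coefficient equations give f(k) = -2*(3*k**3 - 3*k**2 + 4*k + 1)/3.
Certificate R = B(k−1)f/C = -2*(3*k**3 - 3*k**2 + 4*k + 1)/(3*k**3 - 12*k**2 + k - 3) gives s_k = (-3*k**3 + 3*k**2 - 4*k - 1)/2**k.
Verify: (3*k**3 - 12*k**2 + k - 3)/(2*2**k) matches t_k.
Σ_(k=1)^(6) t_k = s_(7) − s_(1) = -911/128 − (-5/2) = -591/128.

Σ = -591/128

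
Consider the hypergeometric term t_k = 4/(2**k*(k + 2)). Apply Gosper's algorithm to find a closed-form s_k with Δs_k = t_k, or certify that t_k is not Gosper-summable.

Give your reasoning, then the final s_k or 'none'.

t_(k+1)/t_k = (k + 2)/(2*(k + 3)).
So A=k/2 + 1 and B=k + 3, with C=1.
Set up (k/2 + 1)·f(k+1) − (k + 2)·f(k) − (1) = 0.
From deg A=1, deg B=1, deg C=0: d=-1.
Bound -1 < 0, so the key equation has no polynomial solution.

none (Gosper's algorithm certifies no s_k)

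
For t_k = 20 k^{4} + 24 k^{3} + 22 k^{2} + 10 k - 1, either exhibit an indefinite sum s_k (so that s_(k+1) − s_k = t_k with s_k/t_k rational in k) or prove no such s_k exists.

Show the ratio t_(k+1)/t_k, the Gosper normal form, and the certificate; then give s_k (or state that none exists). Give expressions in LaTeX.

Step 1: r(k) = (20*k**4 + 104*k**3 + 214*k**2 + 206*k + 75)/(20*k**4 + 24*k**3 + 22*k**2 + 10*k - 1).
Normal form (A,B,C) = (1, 1, k**4 + 6*k**3/5 + 11*k**2/10 + k/2 - 1/20).
f must satisfy (1)·f(k+1) − (1)·f(k) = k**4 + 6*k**3/5 + 11*k**2/10 + k/2 - 1/20.
d = 5 from the (0,0,4) case.
Solve for f: f(k) = k*(4*k**4 - 4*k**3 + 2*k**2 - 3)/20 (degree 5 ≤ 5).
Get s_k = R·t_k = k*(4*k**4 - 4*k**3 + 2*k**2 - 3) with R(k) = B(k−1)f(k)/C(k) = k*(4*k**4 - 4*k**3 + 2*k**2 - 3)/(20*k**4 + 24*k**3 + 22*k**2 + 10*k - 1).
Verify: 20*k**4 + 24*k**3 + 22*k**2 + 10*k - 1 matches t_k.

s_k = k \left(4 k^{4} - 4 k^{3} + 2 k^{2} - 3\right)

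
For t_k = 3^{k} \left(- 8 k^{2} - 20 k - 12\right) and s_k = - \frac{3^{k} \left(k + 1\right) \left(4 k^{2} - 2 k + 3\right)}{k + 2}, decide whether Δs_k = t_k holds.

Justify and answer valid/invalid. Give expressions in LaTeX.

s_(k+1) = -3**(k + 1)*(k + 2)*(-2*k + 4*(k + 1)**2 + 1)/(k + 3)
s_(k+1) − s_k = 3**k*(-8*k**4 - 52*k**3 - 128*k**2 - 126*k - 51)/(k**2 + 5*k + 6)
(s_(k+1) − s_k) − t_k = 3**k*(8*k**3 + 32*k**2 + 54*k + 21)/(k**2 + 5*k + 6)

Invalid: residual \frac{3^{k} \left(8 k^{3} + 32 k^{2} + 54 k + 21\right)}{k^{2} + 5 k + 6} ≠ 0.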